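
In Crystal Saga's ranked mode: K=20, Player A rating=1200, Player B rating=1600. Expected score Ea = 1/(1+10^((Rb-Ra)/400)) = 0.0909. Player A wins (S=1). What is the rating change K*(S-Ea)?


Elo update: delta = K * (S - Ea), where S = 1 (wins)
S - Ea = 1 - 0.0909 = 0.9091
Rating change = 20 * 0.9091
= 18.18

18.18 rating points


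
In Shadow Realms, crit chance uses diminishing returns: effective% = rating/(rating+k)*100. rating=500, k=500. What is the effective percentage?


effective% = rating / (rating + k) * 100
= 500 / (500 + 500) * 100
= 500 / 1000 * 100
= 0.5 * 100
= 50.00%

50.00%


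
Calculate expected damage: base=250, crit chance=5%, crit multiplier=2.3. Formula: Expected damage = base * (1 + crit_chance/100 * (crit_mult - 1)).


E[dmg] = base * (1 + crit_chance * (crit_mult - 1))
cc as decimal = 5/100 = 0.05
cm - 1 = 2.3 - 1 = 1.3
Bonus factor = 0.05 * 1.3 = 0.065
Total multiplier = 1 + 0.065 = 1.065
Expected damage = 250 * 1.065 = 266.25

266.25 damage


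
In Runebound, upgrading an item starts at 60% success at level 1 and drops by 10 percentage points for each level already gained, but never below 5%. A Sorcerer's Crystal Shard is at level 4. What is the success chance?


raw_rate = 60 - 10 * (4 - 1)
= 60 - 10 * 3
= 60 - 30
= 30
Apply floor: max(30, 5) = 30%

30%


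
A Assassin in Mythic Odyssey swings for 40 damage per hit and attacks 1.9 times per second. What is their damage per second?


DPS = damage * attack_speed
= 40 * 1.9
= 76.0

76.0 DPS


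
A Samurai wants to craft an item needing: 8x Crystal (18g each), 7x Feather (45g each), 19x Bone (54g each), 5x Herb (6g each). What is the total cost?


Cost breakdown:
  Crystal: 8 * 18 = 144
  Feather: 7 * 45 = 315
  Bone: 19 * 54 = 1026
  Herb: 5 * 6 = 30
Total = 144 + 315 + 1026 + 30 = 1515

1515 gold


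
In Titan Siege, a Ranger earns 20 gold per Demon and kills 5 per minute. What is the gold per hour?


Gold per minute = 20 * 5 = 100
Gold per hour = 100 * 60 = 6000

6000 gold/hour


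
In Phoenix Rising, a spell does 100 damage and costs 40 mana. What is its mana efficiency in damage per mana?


Efficiency = damage / mana
= 100 / 40
= 2.50

2.50 dmg/mana


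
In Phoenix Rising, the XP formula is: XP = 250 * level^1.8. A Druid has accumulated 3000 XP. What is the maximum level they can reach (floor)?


XP = 250 * level^1.8, so level = (XP / 250)^(1/1.8)
= (3000 / 250)^(1/1.8)
= 12.0^0.5556
= 3.9769
Floor: level = 3

level 3


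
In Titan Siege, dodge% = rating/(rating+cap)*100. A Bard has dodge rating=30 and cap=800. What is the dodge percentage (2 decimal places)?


dodge% = 30 / (30 + 800) * 100
= 30 / 830 * 100
= 0.036145 * 100
= 3.61%

3.61%


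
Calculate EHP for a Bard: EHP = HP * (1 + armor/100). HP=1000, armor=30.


EHP = 1000 * (1 + 30/100)
= 1000 * (1 + 0.3)
= 1000 * 1.3
= 1300.0

1300.0 EHP


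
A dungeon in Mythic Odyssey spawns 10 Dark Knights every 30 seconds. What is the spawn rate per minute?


Spawns per minute = count * (60 / interval)
= 10 * (60 / 30)
= 10 * 2.0
= 20.0

20.0 per minute


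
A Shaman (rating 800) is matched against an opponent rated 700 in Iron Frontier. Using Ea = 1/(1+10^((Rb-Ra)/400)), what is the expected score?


Elo expected score: Ea = 1/(1 + 10^((Rb-Ra)/400))
Rb - Ra = 700 - 800 = -100
(Rb-Ra)/400 = -100/400 = -0.25
10^-0.25 = 0.562341
Ea = 1/(1 + 0.562341) = 1/1.562341 = 0.6401

0.6401


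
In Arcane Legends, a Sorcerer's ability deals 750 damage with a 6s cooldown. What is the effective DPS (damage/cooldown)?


DPS = damage / cooldown
= 750 / 6
= 125.00

125.00 DPS


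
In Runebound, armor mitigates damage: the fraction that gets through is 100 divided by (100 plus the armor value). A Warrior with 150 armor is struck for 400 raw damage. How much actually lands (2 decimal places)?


actual = 400 * 100 / (100 + 150)
= 400 * 100 / 250
= 40000 / 250
= 160.00

160.00 damage


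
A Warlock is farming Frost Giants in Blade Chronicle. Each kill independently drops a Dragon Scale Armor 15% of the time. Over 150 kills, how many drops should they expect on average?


Expected drops = kills * (drop_rate / 100)
= 150 * (15 / 100)
= 150 * 0.15
= 22.5

22.5 drops


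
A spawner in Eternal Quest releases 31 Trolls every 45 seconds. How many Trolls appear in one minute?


Spawns per minute = count * (60 / interval)
= 31 * (60 / 45)
= 31 * 1.3333
= 41.33

41.33 per minute


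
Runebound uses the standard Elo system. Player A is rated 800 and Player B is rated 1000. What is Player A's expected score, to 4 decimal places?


Elo expected score: Ea = 1/(1 + 10^((Rb-Ra)/400))
Rb - Ra = 1000 - 800 = 200
(Rb-Ra)/400 = 200/400 = 0.5
10^0.5 = 3.162278
Ea = 1/(1 + 3.162278) = 1/4.162278 = 0.2403

0.2403


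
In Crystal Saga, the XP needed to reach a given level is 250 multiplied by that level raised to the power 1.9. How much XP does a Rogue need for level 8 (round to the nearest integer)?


XP = 250 * level^1.9
Substitute level = 8:
XP = 250 * 8^1.9
= 250 * 51.9842
= 12996

12996 XP


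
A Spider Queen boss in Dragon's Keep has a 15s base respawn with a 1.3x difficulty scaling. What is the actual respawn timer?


Respawn time = base * multiplier
= 15 * 1.3
= 19.5 seconds

19.5 seconds


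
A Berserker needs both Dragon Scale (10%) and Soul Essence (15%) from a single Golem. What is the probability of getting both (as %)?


For independent events, P(both) = P(A) * P(B)
= 10% * 15%
= 150 / 100 %
= 1.5%

1.5%


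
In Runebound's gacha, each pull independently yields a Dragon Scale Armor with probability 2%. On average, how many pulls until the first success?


Expected pulls for a geometric distribution = 1/p = 100 / rate%
= 100 / 2
= 50.0

50.0 pulls


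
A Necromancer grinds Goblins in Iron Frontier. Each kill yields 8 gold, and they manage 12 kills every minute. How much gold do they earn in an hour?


Gold per minute = 8 * 12 = 96
Gold per hour = 96 * 60 = 5760

5760 gold/hour


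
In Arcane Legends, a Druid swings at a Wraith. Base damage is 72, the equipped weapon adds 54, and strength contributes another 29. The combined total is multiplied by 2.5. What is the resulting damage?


Sum base + weapon + str = 72 + 54 + 29 = 155
Multiply by 2.5:
155 * 2.5 = 387.5

387.5 damage


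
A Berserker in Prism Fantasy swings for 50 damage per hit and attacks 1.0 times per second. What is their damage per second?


DPS = damage * attack_speed
= 50 * 1.0
= 50.0

50.0 DPS


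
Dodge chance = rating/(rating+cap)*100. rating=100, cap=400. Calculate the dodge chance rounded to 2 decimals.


dodge% = 100 / (100 + 400) * 100
= 100 / 500 * 100
= 0.2 * 100
= 20.00%

20.00%


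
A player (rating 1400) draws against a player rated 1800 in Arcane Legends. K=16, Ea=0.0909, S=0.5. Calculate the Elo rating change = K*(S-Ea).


Elo update: delta = K * (S - Ea), where S = 0.5 (draws)
S - Ea = 0.5 - 0.0909 = 0.4091
Rating change = 16 * 0.4091
= 6.55

6.55 rating points


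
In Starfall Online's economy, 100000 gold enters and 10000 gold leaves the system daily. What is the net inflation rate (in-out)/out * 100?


Net gold = 100000 - 10000 = 90000
Inflation rate = net / sunk * 100 = 90000 / 10000 * 100
= 9.0 * 100
= 900.00%

900.00%


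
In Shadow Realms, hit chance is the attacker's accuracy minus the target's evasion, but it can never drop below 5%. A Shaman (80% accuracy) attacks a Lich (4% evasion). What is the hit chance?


accuracy - evasion = 80 - 4 = 76
Apply floor: max(76, 5) = 76
Hit chance = 76%

76%


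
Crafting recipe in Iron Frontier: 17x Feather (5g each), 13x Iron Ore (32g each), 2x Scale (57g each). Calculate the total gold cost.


Cost breakdown:
  Feather: 17 * 5 = 85
  Iron Ore: 13 * 32 = 416
  Scale: 2 * 57 = 114
Total = 85 + 416 + 114 = 615

615 gold


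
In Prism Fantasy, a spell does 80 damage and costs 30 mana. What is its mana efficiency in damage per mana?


Efficiency = damage / mana
= 80 / 30
= 2.67

2.67 dmg/mana


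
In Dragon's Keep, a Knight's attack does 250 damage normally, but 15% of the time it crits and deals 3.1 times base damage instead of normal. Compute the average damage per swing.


E[dmg] = base * (1 + crit_chance * (crit_mult - 1))
cc as decimal = 15/100 = 0.15
cm - 1 = 3.1 - 1 = 2.1
Bonus factor = 0.15 * 2.1 = 0.315
Total multiplier = 1 + 0.315 = 1.315
Expected damage = 250 * 1.315 = 328.75

328.75 damage


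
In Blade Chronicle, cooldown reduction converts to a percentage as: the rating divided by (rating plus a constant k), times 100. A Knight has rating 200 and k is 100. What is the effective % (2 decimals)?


effective% = rating / (rating + k) * 100
= 200 / (200 + 100) * 100
= 200 / 300 * 100
= 0.666667 * 100
= 66.67%

66.67%


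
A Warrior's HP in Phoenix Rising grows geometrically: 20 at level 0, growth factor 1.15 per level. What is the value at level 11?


value = base * growth^level
= 20 * 1.15^11
= 20 * 4.652391
= 93.05

93.05 HP


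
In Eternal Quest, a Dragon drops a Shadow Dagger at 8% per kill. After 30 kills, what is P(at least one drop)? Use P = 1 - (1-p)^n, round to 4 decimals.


P(at least one) = 1 - P(none) = 1 - (1-p)^n
p = 8/100 = 0.08
1 - p = 0.92
(1 - p)^30 = 0.92^30 = 0.081966
P(at least one) = 1 - 0.081966 = 0.9180

0.9180


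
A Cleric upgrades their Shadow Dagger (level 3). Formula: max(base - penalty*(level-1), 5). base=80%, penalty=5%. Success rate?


raw_rate = 80 - 5 * (3 - 1)
= 80 - 5 * 2
= 80 - 10
= 70
Apply floor: max(70, 5) = 70%

70%


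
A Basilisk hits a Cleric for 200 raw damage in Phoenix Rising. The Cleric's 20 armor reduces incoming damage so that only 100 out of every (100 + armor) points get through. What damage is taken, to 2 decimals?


actual = 200 * 100 / (100 + 20)
= 200 * 100 / 120
= 20000 / 120
= 166.67

166.67 damage


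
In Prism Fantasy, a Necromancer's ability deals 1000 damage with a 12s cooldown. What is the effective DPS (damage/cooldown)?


DPS = damage / cooldown
= 1000 / 12
= 83.33

83.33 DPS


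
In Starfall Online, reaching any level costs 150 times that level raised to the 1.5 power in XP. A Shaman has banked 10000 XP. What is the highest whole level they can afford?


XP = 150 * level^1.5, so level = (XP / 150)^(1/1.5)
= (10000 / 150)^(1/1.5)
= 66.6667^0.6667
= 16.4414
Floor: level = 16

level 16


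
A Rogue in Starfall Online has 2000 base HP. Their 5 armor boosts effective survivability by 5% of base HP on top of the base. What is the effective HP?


EHP = 2000 * (1 + 5/100)
= 2000 * (1 + 0.05)
= 2000 * 1.05
= 2100.0

2100.0 EHP


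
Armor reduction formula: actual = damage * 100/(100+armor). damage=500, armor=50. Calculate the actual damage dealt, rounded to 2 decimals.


actual = 500 * 100 / (100 + 50)
= 500 * 100 / 150
= 50000 / 150
= 333.33

333.33 damage


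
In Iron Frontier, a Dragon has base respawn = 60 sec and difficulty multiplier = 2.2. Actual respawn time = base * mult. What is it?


Respawn time = base * multiplier
= 60 * 2.2
= 132.0 seconds

132.0 seconds


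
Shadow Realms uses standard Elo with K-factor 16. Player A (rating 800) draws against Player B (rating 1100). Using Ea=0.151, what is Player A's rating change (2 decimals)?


Elo update: delta = K * (S - Ea), where S = 0.5 (draws)
S - Ea = 0.5 - 0.151 = 0.349
Rating change = 16 * 0.349
= 5.58

5.58 rating points


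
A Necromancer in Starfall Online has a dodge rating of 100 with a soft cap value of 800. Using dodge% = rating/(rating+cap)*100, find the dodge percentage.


dodge% = 100 / (100 + 800) * 100
= 100 / 900 * 100
= 0.111111 * 100
= 11.11%

11.11%


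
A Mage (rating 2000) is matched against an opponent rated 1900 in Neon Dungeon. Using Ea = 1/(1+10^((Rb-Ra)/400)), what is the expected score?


Elo expected score: Ea = 1/(1 + 10^((Rb-Ra)/400))
Rb - Ra = 1900 - 2000 = -100
(Rb-Ra)/400 = -100/400 = -0.25
10^-0.25 = 0.562341
Ea = 1/(1 + 0.562341) = 1/1.562341 = 0.6401

0.6401


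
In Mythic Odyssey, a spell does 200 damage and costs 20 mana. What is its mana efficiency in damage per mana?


Efficiency = damage / mana
= 200 / 20
= 10.00

10.00 dmg/mana


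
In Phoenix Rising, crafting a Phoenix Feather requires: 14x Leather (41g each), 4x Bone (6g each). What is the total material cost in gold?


Cost breakdown:
  Leather: 14 * 41 = 574
  Bone: 4 * 6 = 24
Total = 574 + 24 = 598

598 gold


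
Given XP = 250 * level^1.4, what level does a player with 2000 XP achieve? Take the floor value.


XP = 250 * level^1.4, so level = (XP / 250)^(1/1.4)
= (2000 / 250)^(1/1.4)
= 8.0^0.7143
= 4.4164
Floor: level = 4

level 4


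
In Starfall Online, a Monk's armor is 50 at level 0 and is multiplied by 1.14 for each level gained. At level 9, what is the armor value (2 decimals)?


value = base * growth^level
= 50 * 1.14^9
= 50 * 3.251949
= 162.60

162.60 armor


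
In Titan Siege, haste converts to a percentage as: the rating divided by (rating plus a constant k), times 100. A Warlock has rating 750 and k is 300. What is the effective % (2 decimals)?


effective% = rating / (rating + k) * 100
= 750 / (750 + 300) * 100
= 750 / 1050 * 100
= 0.714286 * 100
= 71.43%

71.43%


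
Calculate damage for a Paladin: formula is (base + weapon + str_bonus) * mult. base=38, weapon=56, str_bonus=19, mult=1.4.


Sum base + weapon + str = 38 + 56 + 19 = 113
Multiply by 1.4:
113 * 1.4 = 158.2

158.2 damage


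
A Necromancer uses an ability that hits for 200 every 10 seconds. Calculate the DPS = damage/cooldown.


DPS = damage / cooldown
= 200 / 10
= 20.00

20.00 DPS


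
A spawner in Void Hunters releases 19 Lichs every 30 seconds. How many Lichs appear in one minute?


Spawns per minute = count * (60 / interval)
= 19 * (60 / 30)
= 19 * 2.0
= 38.0

38.0 per minute


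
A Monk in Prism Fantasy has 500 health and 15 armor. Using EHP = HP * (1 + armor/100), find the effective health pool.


EHP = 500 * (1 + 15/100)
= 500 * (1 + 0.15)
= 500 * 1.15
= 575.0

575.0 EHP


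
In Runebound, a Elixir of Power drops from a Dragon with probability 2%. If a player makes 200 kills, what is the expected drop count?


Expected drops = kills * (drop_rate / 100)
= 200 * (2 / 100)
= 200 * 0.02
= 4.0

4.0 drops


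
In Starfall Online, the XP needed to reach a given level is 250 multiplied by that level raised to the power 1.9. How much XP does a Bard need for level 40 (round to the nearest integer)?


XP = 250 * level^1.9
Substitute level = 40:
XP = 250 * 40^1.9
= 250 * 1106.4046
= 276601

276601 XP


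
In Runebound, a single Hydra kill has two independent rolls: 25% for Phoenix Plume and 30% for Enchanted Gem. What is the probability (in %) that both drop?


For independent events, P(both) = P(A) * P(B)
= 25% * 30%
= 750 / 100 %
= 7.5%

7.5%


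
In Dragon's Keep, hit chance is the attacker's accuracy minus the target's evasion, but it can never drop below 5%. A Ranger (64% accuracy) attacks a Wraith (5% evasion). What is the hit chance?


accuracy - evasion = 64 - 5 = 59
Apply floor: max(59, 5) = 59
Hit chance = 59%

59%


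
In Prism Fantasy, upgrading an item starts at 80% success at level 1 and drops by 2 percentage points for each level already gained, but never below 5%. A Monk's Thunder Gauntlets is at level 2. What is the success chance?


raw_rate = 80 - 2 * (2 - 1)
= 80 - 2 * 1
= 80 - 2
= 78
Apply floor: max(78, 5) = 78%

78%


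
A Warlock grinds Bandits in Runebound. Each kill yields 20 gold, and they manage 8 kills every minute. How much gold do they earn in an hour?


Gold per minute = 20 * 8 = 160
Gold per hour = 160 * 60 = 9600

9600 gold/hour


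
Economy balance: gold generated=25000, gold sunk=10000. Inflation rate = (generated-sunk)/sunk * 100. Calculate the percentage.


Net gold = 25000 - 10000 = 15000
Inflation rate = net / sunk * 100 = 15000 / 10000 * 100
= 1.5 * 100
= 150.00%

150.00%


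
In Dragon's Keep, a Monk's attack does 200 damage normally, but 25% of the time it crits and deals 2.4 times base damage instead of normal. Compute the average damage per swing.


E[dmg] = base * (1 + crit_chance * (crit_mult - 1))
cc as decimal = 25/100 = 0.25
cm - 1 = 2.4 - 1 = 1.4
Bonus factor = 0.25 * 1.4 = 0.35
Total multiplier = 1 + 0.35 = 1.35
Expected damage = 200 * 1.35 = 270.00

270.00 damage


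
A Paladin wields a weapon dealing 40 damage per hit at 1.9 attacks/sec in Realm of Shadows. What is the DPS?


DPS = damage * attack_speed
= 40 * 1.9
= 76.0

76.0 DPS


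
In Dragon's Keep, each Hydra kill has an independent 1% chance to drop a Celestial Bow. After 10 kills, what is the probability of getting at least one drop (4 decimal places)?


P(at least one) = 1 - P(none) = 1 - (1-p)^n
p = 1/100 = 0.01
1 - p = 0.99
(1 - p)^10 = 0.99^10 = 0.904382
P(at least one) = 1 - 0.904382 = 0.0956

0.0956


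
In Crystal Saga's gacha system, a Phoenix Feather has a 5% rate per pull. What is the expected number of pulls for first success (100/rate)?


Expected pulls for a geometric distribution = 1/p = 100 / rate%
= 100 / 5
= 20.0

20.0 pulls


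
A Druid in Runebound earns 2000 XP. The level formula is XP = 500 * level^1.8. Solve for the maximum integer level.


XP = 500 * level^1.8, so level = (XP / 500)^(1/1.8)
= (2000 / 500)^(1/1.8)
= 4.0^0.5556
= 2.1601
Floor: level = 2

level 2


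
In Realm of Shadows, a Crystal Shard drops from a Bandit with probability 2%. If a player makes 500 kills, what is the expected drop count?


Expected drops = kills * (drop_rate / 100)
= 500 * (2 / 100)
= 500 * 0.02
= 10.0

10.0 drops


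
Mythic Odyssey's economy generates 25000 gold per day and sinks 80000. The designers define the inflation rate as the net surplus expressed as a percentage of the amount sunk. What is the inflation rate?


Net gold = 25000 - 80000 = -55000
Inflation rate = net / sunk * 100 = -55000 / 80000 * 100
= -0.6875 * 100
= -68.75%

-68.75%


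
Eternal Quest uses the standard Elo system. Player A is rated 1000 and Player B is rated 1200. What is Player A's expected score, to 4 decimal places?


Elo expected score: Ea = 1/(1 + 10^((Rb-Ra)/400))
Rb - Ra = 1200 - 1000 = 200
(Rb-Ra)/400 = 200/400 = 0.5
10^0.5 = 3.162278
Ea = 1/(1 + 3.162278) = 1/4.162278 = 0.2403

0.2403


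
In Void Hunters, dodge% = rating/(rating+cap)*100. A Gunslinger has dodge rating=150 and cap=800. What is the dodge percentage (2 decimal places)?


dodge% = 150 / (150 + 800) * 100
= 150 / 950 * 100
= 0.157895 * 100
= 15.79%

15.79%


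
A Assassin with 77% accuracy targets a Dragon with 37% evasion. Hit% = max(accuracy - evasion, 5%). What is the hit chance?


accuracy - evasion = 77 - 37 = 40
Apply floor: max(40, 5) = 40
Hit chance = 40%

40%


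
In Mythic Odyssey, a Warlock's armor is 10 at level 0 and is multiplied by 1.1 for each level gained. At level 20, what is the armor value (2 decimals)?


value = base * growth^level
= 10 * 1.1^20
= 10 * 6.7274999
= 67.27

67.27 armor


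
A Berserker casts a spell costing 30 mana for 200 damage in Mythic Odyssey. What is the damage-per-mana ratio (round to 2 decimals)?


Efficiency = damage / mana
= 200 / 30
= 6.67

6.67 dmg/mana


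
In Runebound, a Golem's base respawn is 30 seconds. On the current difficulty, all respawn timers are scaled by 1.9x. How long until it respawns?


Respawn time = base * multiplier
= 30 * 1.9
= 57.0 seconds

57.0 seconds


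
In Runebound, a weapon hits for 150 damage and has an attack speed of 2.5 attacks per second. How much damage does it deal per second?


DPS = damage * attack_speed
= 150 * 2.5
= 375.0

375.0 DPS


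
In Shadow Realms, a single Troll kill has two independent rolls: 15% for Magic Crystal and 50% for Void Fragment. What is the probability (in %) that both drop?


For independent events, P(both) = P(A) * P(B)
= 15% * 50%
= 750 / 100 %
= 7.5%

7.5%


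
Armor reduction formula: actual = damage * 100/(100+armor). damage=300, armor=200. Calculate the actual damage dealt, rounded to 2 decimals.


actual = 300 * 100 / (100 + 200)
= 300 * 100 / 300
= 30000 / 300
= 100.00

100.00 damage


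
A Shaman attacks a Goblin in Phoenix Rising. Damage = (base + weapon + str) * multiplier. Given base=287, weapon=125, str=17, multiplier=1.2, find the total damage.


Sum base + weapon + str = 287 + 125 + 17 = 429
Multiply by 1.2:
429 * 1.2 = 514.8

514.8 damage


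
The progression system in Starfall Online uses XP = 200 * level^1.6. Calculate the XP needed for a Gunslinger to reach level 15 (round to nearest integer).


XP = 200 * level^1.6
Substitute level = 15:
XP = 200 * 15^1.6
= 200 * 76.1633
= 15233

15233 XP


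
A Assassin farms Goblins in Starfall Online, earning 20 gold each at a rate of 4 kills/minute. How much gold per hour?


Gold per minute = 20 * 4 = 80
Gold per hour = 80 * 60 = 4800

4800 gold/hour


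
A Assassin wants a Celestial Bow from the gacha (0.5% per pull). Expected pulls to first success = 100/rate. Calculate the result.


Expected pulls for a geometric distribution = 1/p = 100 / rate%
= 100 / 0.5
= 200.0

200.0 pulls


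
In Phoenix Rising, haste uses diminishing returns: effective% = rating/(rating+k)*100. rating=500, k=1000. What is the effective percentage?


effective% = rating / (rating + k) * 100
= 500 / (500 + 1000) * 100
= 500 / 1500 * 100
= 0.333333 * 100
= 33.33%

33.33%


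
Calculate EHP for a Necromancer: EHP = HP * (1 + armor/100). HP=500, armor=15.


EHP = 500 * (1 + 15/100)
= 500 * (1 + 0.15)
= 500 * 1.15
= 575.0

575.0 EHP


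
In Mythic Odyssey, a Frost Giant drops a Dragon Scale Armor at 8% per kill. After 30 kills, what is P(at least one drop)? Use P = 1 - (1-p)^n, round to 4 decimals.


P(at least one) = 1 - P(none) = 1 - (1-p)^n
p = 8/100 = 0.08
1 - p = 0.92
(1 - p)^30 = 0.92^30 = 0.081966
P(at least one) = 1 - 0.081966 = 0.9180

0.9180


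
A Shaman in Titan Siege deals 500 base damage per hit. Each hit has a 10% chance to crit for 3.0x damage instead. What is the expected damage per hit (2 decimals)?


E[dmg] = base * (1 + crit_chance * (crit_mult - 1))
cc as decimal = 10/100 = 0.1
cm - 1 = 3.0 - 1 = 2.0
Bonus factor = 0.1 * 2.0 = 0.2
Total multiplier = 1 + 0.2 = 1.2
Expected damage = 500 * 1.2 = 600.00

600.00 damage


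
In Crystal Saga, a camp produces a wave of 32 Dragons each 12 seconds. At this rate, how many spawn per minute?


Spawns per minute = count * (60 / interval)
= 32 * (60 / 12)
= 32 * 5.0
= 160.0

160.0 per minute


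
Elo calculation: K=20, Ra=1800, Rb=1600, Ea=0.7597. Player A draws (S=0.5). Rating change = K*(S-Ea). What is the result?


Elo update: delta = K * (S - Ea), where S = 0.5 (draws)
S - Ea = 0.5 - 0.7597 = -0.2597
Rating change = 20 * -0.2597
= -5.19

-5.19 rating points


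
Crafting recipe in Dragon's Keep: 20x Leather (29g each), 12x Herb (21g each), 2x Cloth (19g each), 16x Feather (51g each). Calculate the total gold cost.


Cost breakdown:
  Leather: 20 * 29 = 580
  Herb: 12 * 21 = 252
  Cloth: 2 * 19 = 38
  Feather: 16 * 51 = 816
Total = 580 + 252 + 38 + 816 = 1686

1686 gold


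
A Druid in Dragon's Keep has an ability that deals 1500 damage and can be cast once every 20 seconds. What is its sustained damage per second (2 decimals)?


DPS = damage / cooldown
= 1500 / 20
= 75.00

75.00 DPS


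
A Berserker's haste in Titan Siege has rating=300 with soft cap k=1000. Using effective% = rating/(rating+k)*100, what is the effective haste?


effective% = rating / (rating + k) * 100
= 300 / (300 + 1000) * 100
= 300 / 1300 * 100
= 0.230769 * 100
= 23.08%

23.08%


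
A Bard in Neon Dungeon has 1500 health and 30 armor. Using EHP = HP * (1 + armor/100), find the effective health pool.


EHP = 1500 * (1 + 30/100)
= 1500 * (1 + 0.3)
= 1500 * 1.3
= 1950.0

1950.0 EHP


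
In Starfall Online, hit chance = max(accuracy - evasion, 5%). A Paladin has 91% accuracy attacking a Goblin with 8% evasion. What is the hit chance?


accuracy - evasion = 91 - 8 = 83
Apply floor: max(83, 5) = 83
Hit chance = 83%

83%


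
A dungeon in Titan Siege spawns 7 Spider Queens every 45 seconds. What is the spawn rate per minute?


Spawns per minute = count * (60 / interval)
= 7 * (60 / 45)
= 7 * 1.3333
= 9.33

9.33 per minute


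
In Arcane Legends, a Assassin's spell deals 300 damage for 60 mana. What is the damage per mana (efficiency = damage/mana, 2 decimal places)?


Efficiency = damage / mana
= 300 / 60
= 5.00

5.00 dmg/mana


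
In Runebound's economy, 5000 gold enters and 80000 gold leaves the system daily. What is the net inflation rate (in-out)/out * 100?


Net gold = 5000 - 80000 = -75000
Inflation rate = net / sunk * 100 = -75000 / 80000 * 100
= -0.9375 * 100
= -93.75%

-93.75%


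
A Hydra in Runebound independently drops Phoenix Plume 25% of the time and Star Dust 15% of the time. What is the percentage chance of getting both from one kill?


For independent events, P(both) = P(A) * P(B)
= 25% * 15%
= 375 / 100 %
= 3.75%

3.75%


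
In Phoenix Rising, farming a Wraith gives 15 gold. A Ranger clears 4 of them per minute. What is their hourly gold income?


Gold per minute = 15 * 4 = 60
Gold per hour = 60 * 60 = 3600

3600 gold/hour


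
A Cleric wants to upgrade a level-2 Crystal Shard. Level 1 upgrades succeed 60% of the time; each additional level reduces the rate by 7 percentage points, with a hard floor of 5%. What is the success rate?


raw_rate = 60 - 7 * (2 - 1)
= 60 - 7 * 1
= 60 - 7
= 53
Apply floor: max(53, 5) = 53%

53%


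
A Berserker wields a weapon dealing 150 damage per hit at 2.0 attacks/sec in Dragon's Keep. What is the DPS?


DPS = damage * attack_speed
= 150 * 2.0
= 300.0

300.0 DPS


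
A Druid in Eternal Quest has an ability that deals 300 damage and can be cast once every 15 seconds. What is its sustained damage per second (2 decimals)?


DPS = damage / cooldown
= 300 / 15
= 20.00

20.00 DPS


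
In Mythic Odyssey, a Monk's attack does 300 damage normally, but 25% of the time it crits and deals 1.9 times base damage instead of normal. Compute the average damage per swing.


E[dmg] = base * (1 + crit_chance * (crit_mult - 1))
cc as decimal = 25/100 = 0.25
cm - 1 = 1.9 - 1 = 0.9
Bonus factor = 0.25 * 0.9 = 0.225
Total multiplier = 1 + 0.225 = 1.225
Expected damage = 300 * 1.225 = 367.50

367.50 damage


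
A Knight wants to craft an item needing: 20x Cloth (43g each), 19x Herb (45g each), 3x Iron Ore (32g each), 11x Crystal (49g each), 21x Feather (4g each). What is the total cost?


Cost breakdown:
  Cloth: 20 * 43 = 860
  Herb: 19 * 45 = 855
  Iron Ore: 3 * 32 = 96
  Crystal: 11 * 49 = 539
  Feather: 21 * 4 = 84
Total = 860 + 855 + 96 + 539 + 84 = 2434

2434 gold


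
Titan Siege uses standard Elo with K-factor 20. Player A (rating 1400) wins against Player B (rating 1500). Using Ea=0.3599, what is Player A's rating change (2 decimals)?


Elo update: delta = K * (S - Ea), where S = 1 (wins)
S - Ea = 1 - 0.3599 = 0.6401
Rating change = 20 * 0.6401
= 12.80

12.80 rating points


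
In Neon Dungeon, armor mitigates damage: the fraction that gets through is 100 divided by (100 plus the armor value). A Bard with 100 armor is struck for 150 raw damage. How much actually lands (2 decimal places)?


actual = 150 * 100 / (100 + 100)
= 150 * 100 / 200
= 15000 / 200
= 75.00

75.00 damage


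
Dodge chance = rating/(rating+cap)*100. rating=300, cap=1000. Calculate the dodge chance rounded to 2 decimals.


dodge% = 300 / (300 + 1000) * 100
= 300 / 1300 * 100
= 0.230769 * 100
= 23.08%

23.08%


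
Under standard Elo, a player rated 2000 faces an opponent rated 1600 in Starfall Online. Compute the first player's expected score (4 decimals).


Elo expected score: Ea = 1/(1 + 10^((Rb-Ra)/400))
Rb - Ra = 1600 - 2000 = -400
(Rb-Ra)/400 = -400/400 = -1.0
10^-1.0 = 0.1
Ea = 1/(1 + 0.1) = 1/1.1 = 0.9091

0.9091


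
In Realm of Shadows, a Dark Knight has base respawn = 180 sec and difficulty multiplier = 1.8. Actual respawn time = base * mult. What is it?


Respawn time = base * multiplier
= 180 * 1.8
= 324.0 seconds

324.0 seconds


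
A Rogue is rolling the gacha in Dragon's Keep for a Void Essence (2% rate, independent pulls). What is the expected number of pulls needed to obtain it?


Expected pulls for a geometric distribution = 1/p = 100 / rate%
= 100 / 2
= 50.0

50.0 pulls


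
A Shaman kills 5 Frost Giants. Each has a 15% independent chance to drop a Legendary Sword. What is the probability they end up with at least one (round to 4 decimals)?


P(at least one) = 1 - P(none) = 1 - (1-p)^n
p = 15/100 = 0.15
1 - p = 0.85
(1 - p)^5 = 0.85^5 = 0.443705
P(at least one) = 1 - 0.443705 = 0.5563

0.5563


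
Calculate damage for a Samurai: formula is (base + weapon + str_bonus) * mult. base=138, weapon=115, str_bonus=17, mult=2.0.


Sum base + weapon + str = 138 + 115 + 17 = 270
Multiply by 2.0:
270 * 2.0 = 540.0

540.0 damage


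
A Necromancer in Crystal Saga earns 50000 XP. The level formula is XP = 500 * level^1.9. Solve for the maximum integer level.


XP = 500 * level^1.9, so level = (XP / 500)^(1/1.9)
= (50000 / 500)^(1/1.9)
= 100.0^0.5263
= 11.2884
Floor: level = 11

level 11


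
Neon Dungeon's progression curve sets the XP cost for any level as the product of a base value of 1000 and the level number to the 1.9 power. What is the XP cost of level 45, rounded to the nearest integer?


XP = 1000 * level^1.9
Substitute level = 45:
XP = 1000 * 45^1.9
= 1000 * 1383.897
= 1383897

1383897 XP


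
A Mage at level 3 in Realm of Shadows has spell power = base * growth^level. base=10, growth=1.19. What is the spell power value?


value = base * growth^level
= 10 * 1.19^3
= 10 * 1.685159
= 16.85

16.85 spell power


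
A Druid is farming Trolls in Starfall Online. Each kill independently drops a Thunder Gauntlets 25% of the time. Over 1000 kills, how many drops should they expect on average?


Expected drops = kills * (drop_rate / 100)
= 1000 * (25 / 100)
= 1000 * 0.25
= 250.0

250.0 drops


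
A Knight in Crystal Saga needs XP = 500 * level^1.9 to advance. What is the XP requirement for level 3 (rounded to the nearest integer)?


XP = 500 * level^1.9
Substitute level = 3:
XP = 500 * 3^1.9
= 500 * 8.0636
= 4032

4032 XP


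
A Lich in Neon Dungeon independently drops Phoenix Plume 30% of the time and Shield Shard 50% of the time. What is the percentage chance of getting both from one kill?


For independent events, P(both) = P(A) * P(B)
= 30% * 50%
= 1500 / 100 %
= 15.0%

15.0%


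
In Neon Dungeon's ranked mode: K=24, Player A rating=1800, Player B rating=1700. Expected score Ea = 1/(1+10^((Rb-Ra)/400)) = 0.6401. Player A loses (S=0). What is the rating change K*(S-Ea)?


Elo update: delta = K * (S - Ea), where S = 0 (loses)
S - Ea = 0 - 0.6401 = -0.6401
Rating change = 24 * -0.6401
= -15.36

-15.36 rating points


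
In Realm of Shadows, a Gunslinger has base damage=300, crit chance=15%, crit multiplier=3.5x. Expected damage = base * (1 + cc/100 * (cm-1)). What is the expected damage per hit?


E[dmg] = base * (1 + crit_chance * (crit_mult - 1))
cc as decimal = 15/100 = 0.15
cm - 1 = 3.5 - 1 = 2.5
Bonus factor = 0.15 * 2.5 = 0.375
Total multiplier = 1 + 0.375 = 1.375
Expected damage = 300 * 1.375 = 412.50

412.50 damage


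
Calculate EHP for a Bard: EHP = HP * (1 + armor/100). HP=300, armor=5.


EHP = 300 * (1 + 5/100)
= 300 * (1 + 0.05)
= 300 * 1.05
= 315.0

315.0 EHP


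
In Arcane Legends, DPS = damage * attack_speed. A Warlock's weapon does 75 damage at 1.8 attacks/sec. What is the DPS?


DPS = damage * attack_speed
= 75 * 1.8
= 135.0

135.0 DPS


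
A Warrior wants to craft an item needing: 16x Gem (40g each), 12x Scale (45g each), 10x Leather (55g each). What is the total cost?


Cost breakdown:
  Gem: 16 * 40 = 640
  Scale: 12 * 45 = 540
  Leather: 10 * 55 = 550
Total = 640 + 540 + 550 = 1730

1730 gold


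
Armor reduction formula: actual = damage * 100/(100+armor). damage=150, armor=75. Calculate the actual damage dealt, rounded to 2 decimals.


actual = 150 * 100 / (100 + 75)
= 150 * 100 / 175
= 15000 / 175
= 85.71

85.71 damage


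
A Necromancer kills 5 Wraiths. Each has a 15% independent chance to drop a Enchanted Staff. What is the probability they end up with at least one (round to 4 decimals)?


P(at least one) = 1 - P(none) = 1 - (1-p)^n
p = 15/100 = 0.15
1 - p = 0.85
(1 - p)^5 = 0.85^5 = 0.443705
P(at least one) = 1 - 0.443705 = 0.5563

0.5563


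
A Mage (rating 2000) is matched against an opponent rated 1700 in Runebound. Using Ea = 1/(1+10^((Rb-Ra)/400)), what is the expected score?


Elo expected score: Ea = 1/(1 + 10^((Rb-Ra)/400))
Rb - Ra = 1700 - 2000 = -300
(Rb-Ra)/400 = -300/400 = -0.75
10^-0.75 = 0.177828
Ea = 1/(1 + 0.177828) = 1/1.177828 = 0.8490

0.8490


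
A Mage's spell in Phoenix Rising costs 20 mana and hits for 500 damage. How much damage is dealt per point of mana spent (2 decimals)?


Efficiency = damage / mana
= 500 / 20
= 25.00

25.00 dmg/mana


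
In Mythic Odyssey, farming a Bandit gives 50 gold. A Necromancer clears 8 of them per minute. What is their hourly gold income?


Gold per minute = 50 * 8 = 400
Gold per hour = 400 * 60 = 24000

24000 gold/hour


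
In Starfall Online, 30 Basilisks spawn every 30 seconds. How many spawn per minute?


Spawns per minute = count * (60 / interval)
= 30 * (60 / 30)
= 30 * 2.0
= 60.0

60.0 per minute


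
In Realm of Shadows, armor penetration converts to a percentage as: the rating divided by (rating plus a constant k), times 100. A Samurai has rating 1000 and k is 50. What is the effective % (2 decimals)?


effective% = rating / (rating + k) * 100
= 1000 / (1000 + 50) * 100
= 1000 / 1050 * 100
= 0.952381 * 100
= 95.24%

95.24%


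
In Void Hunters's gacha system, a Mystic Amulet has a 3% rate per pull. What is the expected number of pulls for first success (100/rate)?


Expected pulls for a geometric distribution = 1/p = 100 / rate%
= 100 / 3
= 33.33

33.33 pulls


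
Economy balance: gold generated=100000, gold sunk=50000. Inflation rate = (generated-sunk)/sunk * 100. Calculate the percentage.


Net gold = 100000 - 50000 = 50000
Inflation rate = net / sunk * 100 = 50000 / 50000 * 100
= 1.0 * 100
= 100.00%

100.00%


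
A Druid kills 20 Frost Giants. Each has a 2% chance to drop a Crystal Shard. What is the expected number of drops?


Expected drops = kills * (drop_rate / 100)
= 20 * (2 / 100)
= 20 * 0.02
= 0.4

0.4 drops


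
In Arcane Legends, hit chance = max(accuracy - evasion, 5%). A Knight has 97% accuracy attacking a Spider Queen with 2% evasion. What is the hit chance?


accuracy - evasion = 97 - 2 = 95
Apply floor: max(95, 5) = 95
Hit chance = 95%

95%


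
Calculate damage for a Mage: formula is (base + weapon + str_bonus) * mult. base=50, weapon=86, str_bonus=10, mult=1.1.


Sum base + weapon + str = 50 + 86 + 10 = 146
Multiply by 1.1:
146 * 1.1 = 160.6

160.6 damage


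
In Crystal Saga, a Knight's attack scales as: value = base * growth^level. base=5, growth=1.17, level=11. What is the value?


value = base * growth^level
= 5 * 1.17^11
= 5 * 5.623989
= 28.12

28.12 attack


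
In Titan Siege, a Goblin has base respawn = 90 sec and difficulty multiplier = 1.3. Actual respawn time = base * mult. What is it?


Respawn time = base * multiplier
= 90 * 1.3
= 117.0 seconds

117.0 seconds


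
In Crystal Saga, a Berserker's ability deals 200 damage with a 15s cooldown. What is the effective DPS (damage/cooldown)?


DPS = damage / cooldown
= 200 / 15
= 13.33

13.33 DPS


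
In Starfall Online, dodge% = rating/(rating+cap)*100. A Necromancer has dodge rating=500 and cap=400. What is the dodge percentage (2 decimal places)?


dodge% = 500 / (500 + 400) * 100
= 500 / 900 * 100
= 0.555556 * 100
= 55.56%

55.56%


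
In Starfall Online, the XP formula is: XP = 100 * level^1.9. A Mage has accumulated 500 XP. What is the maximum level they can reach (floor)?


XP = 100 * level^1.9, so level = (XP / 100)^(1/1.9)
= (500 / 100)^(1/1.9)
= 5.0^0.5263
= 2.3328
Floor: level = 2

level 2


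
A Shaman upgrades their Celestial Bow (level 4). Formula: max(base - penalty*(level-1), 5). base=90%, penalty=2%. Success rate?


raw_rate = 90 - 2 * (4 - 1)
= 90 - 2 * 3
= 90 - 6
= 84
Apply floor: max(84, 5) = 84%

84%


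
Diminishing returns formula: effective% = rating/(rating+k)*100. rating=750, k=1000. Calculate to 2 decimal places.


effective% = rating / (rating + k) * 100
= 750 / (750 + 1000) * 100
= 750 / 1750 * 100
= 0.428571 * 100
= 42.86%

42.86%


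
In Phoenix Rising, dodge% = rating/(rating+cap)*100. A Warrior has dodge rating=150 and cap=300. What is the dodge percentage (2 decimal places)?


dodge% = 150 / (150 + 300) * 100
= 150 / 450 * 100
= 0.333333 * 100
= 33.33%

33.33%


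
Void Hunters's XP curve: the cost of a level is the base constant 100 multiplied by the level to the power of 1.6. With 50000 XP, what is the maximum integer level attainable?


XP = 100 * level^1.6, so level = (XP / 100)^(1/1.6)
= (50000 / 100)^(1/1.6)
= 500.0^0.625
= 48.6246
Floor: level = 48

level 48


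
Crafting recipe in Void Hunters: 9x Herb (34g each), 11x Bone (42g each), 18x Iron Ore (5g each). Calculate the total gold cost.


Cost breakdown:
  Herb: 9 * 34 = 306
  Bone: 11 * 42 = 462
  Iron Ore: 18 * 5 = 90
Total = 306 + 462 + 90 = 858

858 gold


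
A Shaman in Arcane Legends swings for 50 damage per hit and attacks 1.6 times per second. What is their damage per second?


DPS = damage * attack_speed
= 50 * 1.6
= 80.0

80.0 DPS


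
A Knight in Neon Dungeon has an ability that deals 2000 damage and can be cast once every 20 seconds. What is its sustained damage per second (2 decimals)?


DPS = damage / cooldown
= 2000 / 20
= 100.00

100.00 DPS


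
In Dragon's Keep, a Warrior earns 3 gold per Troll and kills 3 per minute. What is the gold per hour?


Gold per minute = 3 * 3 = 9
Gold per hour = 9 * 60 = 540

540 gold/hour


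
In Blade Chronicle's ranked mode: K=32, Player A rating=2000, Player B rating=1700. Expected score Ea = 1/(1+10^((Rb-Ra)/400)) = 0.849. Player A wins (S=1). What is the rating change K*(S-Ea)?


Elo update: delta = K * (S - Ea), where S = 1 (wins)
S - Ea = 1 - 0.849 = 0.151
Rating change = 32 * 0.151
= 4.83

4.83 rating points


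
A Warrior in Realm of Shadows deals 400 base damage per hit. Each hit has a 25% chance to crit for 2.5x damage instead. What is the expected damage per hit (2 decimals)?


E[dmg] = base * (1 + crit_chance * (crit_mult - 1))
cc as decimal = 25/100 = 0.25
cm - 1 = 2.5 - 1 = 1.5
Bonus factor = 0.25 * 1.5 = 0.375
Total multiplier = 1 + 0.375 = 1.375
Expected damage = 400 * 1.375 = 550.00

550.00 damage


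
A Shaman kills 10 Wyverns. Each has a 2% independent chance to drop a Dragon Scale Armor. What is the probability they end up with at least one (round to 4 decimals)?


P(at least one) = 1 - P(none) = 1 - (1-p)^n
p = 2/100 = 0.02
1 - p = 0.98
(1 - p)^10 = 0.98^10 = 0.817073
P(at least one) = 1 - 0.817073 = 0.1829

0.1829


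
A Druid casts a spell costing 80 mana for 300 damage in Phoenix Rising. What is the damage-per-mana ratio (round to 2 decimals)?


Efficiency = damage / mana
= 300 / 80
= 3.75

3.75 dmg/mana


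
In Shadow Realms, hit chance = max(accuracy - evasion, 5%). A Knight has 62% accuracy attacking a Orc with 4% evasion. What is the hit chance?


accuracy - evasion = 62 - 4 = 58
Apply floor: max(58, 5) = 58
Hit chance = 58%

58%


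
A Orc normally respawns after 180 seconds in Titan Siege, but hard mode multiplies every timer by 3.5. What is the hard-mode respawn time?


Respawn time = base * multiplier
= 180 * 3.5
= 630.0 seconds

630.0 seconds
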